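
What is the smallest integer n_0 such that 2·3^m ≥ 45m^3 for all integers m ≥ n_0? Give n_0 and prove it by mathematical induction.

At m = 8: 13122 < 23040, so the inequality fails and n_0 ≥ 9. We prove 2·3^m ≥ 45m^3 for all m ≥ 9.
For the base case m = 9: 2·3^m = 39366 and 45m^3 = 32805, so 39366 ≥ 32805.
Inductive step: suppose the statement holds for some j ≥ 9, so 2·3^j ≥ 45j^3.
Then 2·3^(j + 1) = 3·(2·3^j) ≥ 3·(45j^3).
Also, for j ≥ 9 we have 3·(45j^3) ≥ 45(j+1)^3, since 3 ≥ (1 + 1/j)^3 for all j ≥ 9.
Combining, 2·3^(j + 1) ≥ 45(j+1)^3.
By the principle of mathematical induction, the result holds for all m ≥ 9.
Hence the smallest such n_0 is 9.

n_0 = 9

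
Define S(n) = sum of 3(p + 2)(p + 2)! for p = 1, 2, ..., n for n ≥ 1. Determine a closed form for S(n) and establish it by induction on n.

S(n) = 3(n + 3)! - 18

We claim S(n) = 3(n + 3)! - 18 for all n ≥ 1.
When n = 1: S(1) = 54, and the closed form gives 54. They agree.
Inductive step: assume the claim holds for n = p, so S(p) = 3(p + 3)! - 18.
Then S(p+1) = S(p) + (3(p + 3)(p + 3)!) = (3(p + 3)! - 18) + (3(p + 3)(p + 3)!).
Simplifying, S(p+1) = 3((p+1) + 3)! - 18,
which is the closed form with n = p+1.
By induction, the statement is established for all n ≥ 1.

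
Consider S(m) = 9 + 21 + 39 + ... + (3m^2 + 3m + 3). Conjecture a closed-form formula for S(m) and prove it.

We claim S(m) = m(m^2 + 3m + 5) for all m ≥ 1.
When m = 1: S(1) = 9, and the closed form gives 9. They agree.
Inductive step: assume the claim holds for m = j, so S(j) = j(j^2 + 3j + 5).
Then S(j+1) = S(j) + (3j + 3(j + 1)^2 + 6) = (j(j^2 + 3j + 5)) + (3j + 3(j + 1)^2 + 6).
Simplifying, S(j+1) = (j + 1)(j^2 + 5j + 9) = (j+1)((j+1)^2 + 3(j+1) + 5),
which is the closed form with m = j+1.
By the principle of mathematical induction, the result holds for all m ≥ 1.

S(m) = m(m^2 + 3m + 5)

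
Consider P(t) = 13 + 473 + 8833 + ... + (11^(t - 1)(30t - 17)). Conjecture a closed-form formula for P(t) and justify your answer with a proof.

We claim P(t) = 11^t(3t - 2) + 2 for all t ≥ 1.
Base step (t = 1): P(1) = 13, and the closed form gives 13. They agree.
Inductive step: suppose the statement holds for some i ≥ 1, so P(i) = 11^i(3i - 2) + 2.
Then P(i+1) = P(i) + (11^i(30i + 13)) = (11^i(3i - 2) + 2) + (11^i(30i + 13)).
Simplifying, P(i+1) = 33·11^i·i + 11·11^i + 2 = 11^(i+1)(3(i+1) - 2) + 2,
which is the closed form with t = i+1.
This completes the induction.

P(t) = 11^t(3t - 2) + 2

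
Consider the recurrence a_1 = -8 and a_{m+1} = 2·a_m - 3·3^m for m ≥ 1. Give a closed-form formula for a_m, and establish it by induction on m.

a_m = 2^(m - 1) - 3^(m + 1)

Computing the first terms: a_1 = -8, a_2 = -25, a_3 = -77. This suggests a_m = 2^(m - 1) - 3^(m + 1).
Base case (m = 1): the formula gives -8 = -8 = a_1.
For the inductive step, assume it holds for an arbitrary i ≥ 1, so a_i = 2^(i - 1) - 3^(i + 1).
Then a_{i+1} = 2·a_i - 3·3^i = 2·(2^(i - 1) - 3^(i + 1)) - 3·3^i = 2^i - 3^(i + 2) = 2^((i+1) - 1) - 3^((i+1) + 1),
which is the claimed formula at m = i+1.
Hence, by induction on m, the claim holds for every m ≥ 1.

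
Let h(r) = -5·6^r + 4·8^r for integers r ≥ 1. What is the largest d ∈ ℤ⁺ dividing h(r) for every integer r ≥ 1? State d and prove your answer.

d = 2

Computing the first values: h(1) = 2 and h(2) = 76; gcd(2, 76) = 2, so d ≤ 2.
We prove 2 | -5·6^r + 4·8^r for all r ≥ 1 by induction on r.
For the base case r = 1: h(1) = 2 = 2·(1), so 2 | h(1).
Inductive step: assume the claim holds for r = j, i.e. 2 | h(j). Then
h(j+1) − 8·h(j) = (-5·6^(j+1) + 4·8^(j+1)) − 8·(-5·6^j + 4·8^j) = (-5)·6^j·(6 − 8) = (10)·6^j. Since 2 | h(j) by the inductive hypothesis, 2 | 8·h(j); and 2 | 10 since 10 = 2·5. Therefore 2 | h(j+1).
By the principle of mathematical induction, the result holds for all r ≥ 1.
Therefore the largest such d is 2.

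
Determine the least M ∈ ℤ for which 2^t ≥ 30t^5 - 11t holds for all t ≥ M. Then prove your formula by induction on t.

At t = 29: 536870912 < 615334151, so the inequality fails and M ≥ 30. We prove 2^t ≥ 30t^5 - 11t for all t ≥ 30.
Base case (t = 30): 2^t = 1073741824 and 30t^5 - 11t = 728999670, so 1073741824 ≥ 728999670.
For the inductive step, assume it holds for an arbitrary m ≥ 30, so 2^m ≥ 30m^5 - 11m.
Then 2^(m + 1) = 2·(2^m) ≥ 2·(30m^5 - 11m).
Also, for m ≥ 30 we have 2·(30m^5 - 11m) ≥ 30(m+1)^5 - 11(m+1), since 2·(30m^5 - 11m) − (30(m+1)^5 - 11(m+1)) = 30m^5 - 150m^4 - 300m^3 - 300m^2 - 161m - 19, which is nonnegative for all m ≥ 30.
Combining, 2^(m + 1) ≥ 30(m+1)^5 - 11(m+1).
By induction, the statement is established for all t ≥ 30.
Hence the smallest such M is 30.

M = 30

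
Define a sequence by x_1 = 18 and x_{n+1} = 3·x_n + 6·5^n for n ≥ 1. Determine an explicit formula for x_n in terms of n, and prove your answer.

x_n = 3^n + 3·5^n

Computing the first terms: x_1 = 18, x_2 = 84, x_3 = 402. This suggests x_n = 3^n + 3·5^n.
For the base case n = 1: the formula gives 18 = 18 = x_1.
Inductive step: suppose the statement holds for some m ≥ 1, so x_m = 3^m + 3·5^m.
Then x_{m+1} = 3·x_m + 6·5^m = 3·(3^m + 3·5^m) + 6·5^m = 3^(m + 1) + 3·5^(m + 1),
which is the claimed formula at n = m+1.
This completes the induction.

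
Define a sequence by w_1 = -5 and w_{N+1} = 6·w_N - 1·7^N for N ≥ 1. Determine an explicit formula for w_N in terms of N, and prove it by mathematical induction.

w_N = 2·6^(N - 1) - 7^N

Computing the first terms: w_1 = -5, w_2 = -37, w_3 = -271. This suggests w_N = 2·6^(N - 1) - 7^N.
Base step (N = 1): the formula gives -5 = -5 = w_1.
Suppose the result is true for N = r, so w_r = 2·6^(r - 1) - 7^r.
Then w_{r+1} = 6·w_r - 1·7^r = 6·(2·6^(r - 1) - 7^r) - 1·7^r = 2·6^r - 7^(r + 1) = 2·6^((r+1) - 1) - 7^(r+1),
which is the claimed formula at N = r+1.
Hence, by induction on N, the claim holds for every N ≥ 1.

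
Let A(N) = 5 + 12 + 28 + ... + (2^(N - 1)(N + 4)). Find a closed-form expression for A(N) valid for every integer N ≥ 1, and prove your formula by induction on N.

A(N) = 2^N(N + 3) - 3

We claim A(N) = 2^N(N + 3) - 3 for all N ≥ 1.
For the base case N = 1: A(1) = 5, and the closed form gives 5. They agree.
Inductive step: assume the claim holds for N = m, so A(m) = 2^m(m + 3) - 3.
Then A(m+1) = A(m) + (2^m(m + 5)) = (2^m(m + 3) - 3) + (2^m(m + 5)).
Simplifying, A(m+1) = 2^(m + 1)m + 2^(m + 3) - 3 = 2^(m+1)((m+1) + 3) - 3,
which is the closed form with N = m+1.
Hence, by induction on N, the claim holds for every N ≥ 1.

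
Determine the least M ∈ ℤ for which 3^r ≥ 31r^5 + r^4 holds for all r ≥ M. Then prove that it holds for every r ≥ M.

M = 16

At r = 15: 14348907 < 23591250, so the inequality fails and M ≥ 16. We prove 3^r ≥ 31r^5 + r^4 for all r ≥ 16.
For the base case r = 16: 3^r = 43046721 and 31r^5 + r^4 = 32571392, so 43046721 ≥ 32571392.
For the inductive step, assume it holds for an arbitrary j ≥ 16, so 3^j ≥ 31j^5 + j^4.
Then 3^(j + 1) = 3·(3^j) ≥ 3·(31j^5 + j^4).
Also, for j ≥ 16 we have 3·(31j^5 + j^4) ≥ 31(j+1)^5 + (j+1)^4, since 3·(31j^5 + j^4) − (31(j+1)^5 + (j+1)^4) = 62j^5 - 153j^4 - 314j^3 - 316j^2 - 159j - 32, which is nonnegative for all j ≥ 16.
Combining, 3^(j + 1) ≥ 31(j+1)^5 + (j+1)^4.
This completes the induction.
Hence the smallest such M is 16.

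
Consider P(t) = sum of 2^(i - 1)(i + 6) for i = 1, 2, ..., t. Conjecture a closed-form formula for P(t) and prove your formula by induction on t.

We claim P(t) = 2^t(t + 5) - 5 for all t ≥ 1.
For the base case t = 1: P(1) = 7, and the closed form gives 7. They agree.
Suppose the result is true for t = i, so P(i) = 2^i(i + 5) - 5.
Then P(i+1) = P(i) + (2^i(i + 7)) = (2^i(i + 5) - 5) + (2^i(i + 7)).
Simplifying, P(i+1) = 2·2^i·i + 12·2^i - 5 = 2^(i+1)((i+1) + 5) - 5,
which is the closed form with t = i+1.
Hence, by induction on t, the claim holds for every t ≥ 1.

P(t) = 2^t(t + 5) - 5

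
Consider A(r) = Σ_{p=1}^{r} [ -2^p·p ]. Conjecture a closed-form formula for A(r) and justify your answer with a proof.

We claim A(r) = 2·2^r(-r + 1) - 2 for all r ≥ 1.
For the base case r = 1: A(1) = -2, and the closed form gives -2. They agree.
Inductive step: assume the claim holds for r = p, so A(p) = 2·2^p(-p + 1) - 2.
Then A(p+1) = A(p) + (2^(p + 1)(-p - 1)) = (2·2^p(-p + 1) - 2) + (2^(p + 1)(-p - 1)).
Simplifying, A(p+1) = -4·2^p·p - 2 = 2·2^(p+1)(-(p+1) + 1) - 2,
which is the closed form with r = p+1.
Hence, by induction on r, the claim holds for every r ≥ 1.

A(r) = 2·2^r(-r + 1) - 2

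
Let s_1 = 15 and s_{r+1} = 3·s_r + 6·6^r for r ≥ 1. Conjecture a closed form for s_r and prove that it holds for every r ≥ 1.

Computing the first terms: s_1 = 15, s_2 = 81, s_3 = 459. This suggests s_r = 3^r + 2·6^r.
When r = 1: the formula gives 15 = 15 = s_1.
Inductive step: suppose the statement holds for some p ≥ 1, so s_p = 3^p + 2·6^p.
Then s_{p+1} = 3·s_p + 6·6^p = 3·(3^p + 2·6^p) + 6·6^p = 3^(p + 1) + 2·6^(p + 1),
which is the claimed formula at r = p+1.
By the principle of mathematical induction, the result holds for all r ≥ 1.

s_r = 3^r + 2·6^r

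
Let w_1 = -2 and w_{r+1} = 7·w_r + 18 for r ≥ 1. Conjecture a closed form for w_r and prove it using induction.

w_r = 7^(r - 1) - 3

Computing the first terms: w_1 = -2, w_2 = 4, w_3 = 46. This suggests w_r = 7^(r - 1) - 3.
When r = 1: the formula gives -2 = -2 = w_1.
For the inductive step, assume it holds for an arbitrary p ≥ 1, so w_p = 7^(p - 1) - 3.
Then w_{p+1} = 7·w_p + 18 = 7·(7^(p - 1) - 3) + 18 = 7^p - 3 = 7^((p+1) - 1) - 3,
which is the claimed formula at r = p+1.
This completes the induction.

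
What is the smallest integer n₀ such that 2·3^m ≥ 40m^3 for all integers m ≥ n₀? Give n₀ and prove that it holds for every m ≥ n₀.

At m = 8: 13122 < 20480, so the inequality fails and n₀ ≥ 9. We prove 2·3^m ≥ 40m^3 for all m ≥ 9.
Base step (m = 9): 2·3^m = 39366 and 40m^3 = 29160, so 39366 ≥ 29160.
Inductive step: suppose the statement holds for some i ≥ 9, so 2·3^i ≥ 40i^3.
Then 2·3^(i + 1) = 3·(2·3^i) ≥ 3·(40i^3).
Also, for i ≥ 9 we have 3·(40i^3) ≥ 40(i+1)^3, since 3 ≥ (1 + 1/i)^3 for all i ≥ 9.
Combining, 2·3^(i + 1) ≥ 40(i+1)^3.
This completes the induction.
Hence the smallest such n₀ is 9.

n₀ = 9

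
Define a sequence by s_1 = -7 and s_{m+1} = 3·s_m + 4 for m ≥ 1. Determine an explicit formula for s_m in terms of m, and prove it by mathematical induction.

s_m = -5·3^(m - 1) - 2

Computing the first terms: s_1 = -7, s_2 = -17, s_3 = -47. This suggests s_m = -5·3^(m - 1) - 2.
When m = 1: the formula gives -7 = -7 = s_1.
Inductive step: assume the claim holds for m = j, so s_j = -5·3^(j - 1) - 2.
Then s_{j+1} = 3·s_j + 4 = 3·(-5·3^(j - 1) - 2) + 4 = -5·3^j - 2 = -5·3^((j+1) - 1) - 2,
which is the claimed formula at m = j+1.
By induction, the statement is established for all m ≥ 1.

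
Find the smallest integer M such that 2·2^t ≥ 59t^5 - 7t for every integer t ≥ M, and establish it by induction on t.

M = 30

At t = 29: 1073741824 < 1210157588, so the inequality fails and M ≥ 30. We prove 2·2^t ≥ 59t^5 - 7t for all t ≥ 30.
Base case (t = 30): 2·2^t = 2147483648 and 59t^5 - 7t = 1433699790, so 2147483648 ≥ 1433699790.
Inductive step: suppose the statement holds for some m ≥ 30, so 2·2^m ≥ 59m^5 - 7m.
Then 2·2^(m + 1) = 2·(2·2^m) ≥ 2·(59m^5 - 7m).
Also, for m ≥ 30 we have 2·(59m^5 - 7m) ≥ 59(m+1)^5 - 7(m+1), since 2·(59m^5 - 7m) − (59(m+1)^5 - 7(m+1)) = 59m^5 - 295m^4 - 590m^3 - 590m^2 - 302m - 52, which is nonnegative for all m ≥ 30.
Combining, 2·2^(m + 1) ≥ 59(m+1)^5 - 7(m+1).
By the principle of mathematical induction, the result holds for all t ≥ 30.
Hence the smallest such M is 30.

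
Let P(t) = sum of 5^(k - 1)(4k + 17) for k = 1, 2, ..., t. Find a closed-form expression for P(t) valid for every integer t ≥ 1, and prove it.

P(t) = 5^t(t + 4) - 4

We claim P(t) = 5^t(t + 4) - 4 for all t ≥ 1.
Base step (t = 1): P(1) = 21, and the closed form gives 21. They agree.
Suppose the result is true for t = k, so P(k) = 5^k(k + 4) - 4.
Then P(k+1) = P(k) + (5^k(4k + 21)) = (5^k(k + 4) - 4) + (5^k(4k + 21)).
Simplifying, P(k+1) = 5^(k + 1)k + 5^(k + 2) - 4 = 5^(k+1)((k+1) + 4) - 4,
which is the closed form with t = k+1.
Hence, by induction on t, the claim holds for every t ≥ 1.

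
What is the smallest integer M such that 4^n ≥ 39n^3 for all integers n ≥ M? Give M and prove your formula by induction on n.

M = 7

At n = 6: 4096 < 8424, so the inequality fails and M ≥ 7. We prove 4^n ≥ 39n^3 for all n ≥ 7.
Base case (n = 7): 4^n = 16384 and 39n^3 = 13377, so 16384 ≥ 13377.
Inductive step: suppose the statement holds for some m ≥ 7, so 4^m ≥ 39m^3.
Then 4^(m + 1) = 4·(4^m) ≥ 4·(39m^3).
Also, for m ≥ 7 we have 4·(39m^3) ≥ 39(m+1)^3, since 4 ≥ (1 + 1/m)^3 for all m ≥ 7.
Combining, 4^(m + 1) ≥ 39(m+1)^3.
Hence, by induction on n, the claim holds for every n ≥ 7.
Hence the smallest such M is 7.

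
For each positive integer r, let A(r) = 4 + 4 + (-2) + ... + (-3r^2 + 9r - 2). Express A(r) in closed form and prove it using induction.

We claim A(r) = -r(r^2 - 3r - 2) for all r ≥ 1.
When r = 1: A(1) = 4, and the closed form gives 4. They agree.
Inductive step: suppose the statement holds for some k ≥ 1, so A(k) = k(-k^2 + 3k + 2).
Then A(k+1) = A(k) + (-3k^2 + 3k + 4) = (k(-k^2 + 3k + 2)) + (-3k^2 + 3k + 4).
Simplifying, A(k+1) = -(k + 1)(k^2 - k - 4) = -(k+1)((k+1)^2 - 3(k+1) - 2),
which is the closed form with r = k+1.
This completes the induction.

A(r) = -r(r^2 - 3r - 2)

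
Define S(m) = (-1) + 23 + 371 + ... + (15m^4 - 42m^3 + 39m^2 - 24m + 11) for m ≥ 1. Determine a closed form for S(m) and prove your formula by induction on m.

S(m) = m(3m^4 - 3m^3 - 3m^2 - 3m + 5)

We claim S(m) = m(3m^4 - 3m^3 - 3m^2 - 3m + 5) for all m ≥ 1.
Base case (m = 1): S(1) = -1, and the closed form gives -1. They agree.
For the inductive step, assume it holds for an arbitrary r ≥ 1, so S(r) = r(3r^4 - 3r^3 - 3r^2 - 3r + 5).
Then S(r+1) = S(r) + (15r^4 + 18r^3 + 3r^2 - 12r - 1) = (r(3r^4 - 3r^3 - 3r^2 - 3r + 5)) + (15r^4 + 18r^3 + 3r^2 - 12r - 1).
Simplifying, S(r+1) = (r + 1)(3r^4 + 9r^3 + 6r^2 - 6r - 1) = (r+1)(3(r+1)^4 - 3(r+1)^3 - 3(r+1)^2 - 3(r+1) + 5),
which is the closed form with m = r+1.
By the principle of mathematical induction, the result holds for all m ≥ 1.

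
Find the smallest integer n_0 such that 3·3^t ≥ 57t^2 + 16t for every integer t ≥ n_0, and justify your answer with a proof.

n_0 = 6

At t = 5: 729 < 1505, so the inequality fails and n_0 ≥ 6. We prove 3·3^t ≥ 57t^2 + 16t for all t ≥ 6.
When t = 6: 3·3^t = 2187 and 57t^2 + 16t = 2148, so 2187 ≥ 2148.
For the inductive step, assume it holds for an arbitrary m ≥ 6, so 3·3^m ≥ 57m^2 + 16m.
Then 3·3^(m + 1) = 3·(3·3^m) ≥ 3·(57m^2 + 16m).
Also, for m ≥ 6 we have 3·(57m^2 + 16m) ≥ 57(m+1)^2 + 16(m+1), since 3·(57m^2 + 16m) − (57(m+1)^2 + 16(m+1)) = 114m^2 - 82m - 73, which is nonnegative for all m ≥ 6.
Combining, 3·3^(m + 1) ≥ 57(m+1)^2 + 16(m+1).
This completes the induction.
Hence the smallest such n_0 is 6.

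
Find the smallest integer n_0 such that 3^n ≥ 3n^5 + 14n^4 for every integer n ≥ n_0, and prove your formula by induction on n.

n_0 = 13

At n = 12: 531441 < 1036800, so the inequality fails and n_0 ≥ 13. We prove 3^n ≥ 3n^5 + 14n^4 for all n ≥ 13.
When n = 13: 3^n = 1594323 and 3n^5 + 14n^4 = 1513733, so 1594323 ≥ 1513733.
Inductive step: assume the claim holds for n = m, so 3^m ≥ 3m^5 + 14m^4.
Then 3^(m + 1) = 3·(3^m) ≥ 3·(3m^5 + 14m^4).
Also, for m ≥ 13 we have 3·(3m^5 + 14m^4) ≥ 3(m+1)^5 + 14(m+1)^4, since 3·(3m^5 + 14m^4) − (3(m+1)^5 + 14(m+1)^4) = 6m^5 + 13m^4 - 86m^3 - 114m^2 - 71m - 17, which is nonnegative for all m ≥ 13.
Combining, 3^(m + 1) ≥ 3(m+1)^5 + 14(m+1)^4.
This completes the induction.
Hence the smallest such n_0 is 13.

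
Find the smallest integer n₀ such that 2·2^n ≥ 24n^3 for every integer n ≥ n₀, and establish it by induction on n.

n₀ = 16

At n = 15: 65536 < 81000, so the inequality fails and n₀ ≥ 16. We prove 2·2^n ≥ 24n^3 for all n ≥ 16.
For the base case n = 16: 2·2^n = 131072 and 24n^3 = 98304, so 131072 ≥ 98304.
Inductive step: suppose the statement holds for some i ≥ 16, so 2·2^i ≥ 24i^3.
Then 2·2^(i + 1) = 2·(2·2^i) ≥ 2·(24i^3).
Also, for i ≥ 16 we have 2·(24i^3) ≥ 24(i+1)^3, since 2 ≥ (1 + 1/i)^3 for all i ≥ 16.
Combining, 2·2^(i + 1) ≥ 24(i+1)^3.
Hence, by induction on n, the claim holds for every n ≥ 16.
Hence the smallest such n₀ is 16.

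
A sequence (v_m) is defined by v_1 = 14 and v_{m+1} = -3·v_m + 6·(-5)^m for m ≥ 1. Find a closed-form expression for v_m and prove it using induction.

v_m = -(-3)^(m - 1) - 3(-5)^m

Computing the first terms: v_1 = 14, v_2 = -72, v_3 = 366. This suggests v_m = -(-3)^(m - 1) - 3(-5)^m.
Base case (m = 1): the formula gives 14 = 14 = v_1.
Inductive step: assume the claim holds for m = r, so v_r = -(-3)^(r - 1) - 3(-5)^r.
Then v_{r+1} = -3·v_r + 6·(-5)^r = -3·(-(-3)^(r - 1) - 3(-5)^r) + 6·(-5)^r = -(-3)^r - 3(-5)^(r + 1) = -(-3)^((r+1) - 1) - 3(-5)^(r+1),
which is the claimed formula at m = r+1.
By the principle of mathematical induction, the result holds for all m ≥ 1.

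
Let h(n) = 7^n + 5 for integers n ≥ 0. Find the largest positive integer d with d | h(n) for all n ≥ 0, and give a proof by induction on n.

d = 6

Computing the first values: h(0) = 6 and h(1) = 12; gcd(6, 12) = 6, so d ≤ 6.
We prove 6 | 7^n + 5 for all n ≥ 0 by induction on n.
Base step (n = 0): h(0) = 6 = 6·(1), so 6 | h(0).
For the inductive step, assume it holds for an arbitrary k ≥ 0, i.e. 6 | h(k). Then
h(k+1) = 7^(k+1) + 5 = 7·(7^k + 5) - 30 = 7·h(k) - 30. The first term is divisible by 6 by the inductive hypothesis, and -30 is divisible by 6. Hence 6 | h(k+1).
By induction, the statement is established for all n ≥ 0.
Therefore the largest such d is 6.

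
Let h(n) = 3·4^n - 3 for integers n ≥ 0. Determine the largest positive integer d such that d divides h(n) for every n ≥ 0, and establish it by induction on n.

d = 9

Computing the first values: h(0) = 0 and h(1) = 9; gcd(0, 9) = 9, so d ≤ 9.
We prove 9 | 3·4^n - 3 for all n ≥ 0 by induction on n.
For the base case n = 0: h(0) = 0 = 9·(0), so 9 | h(0).
Suppose the result is true for n = r, i.e. 9 | h(r). Then
h(r+1) = 3·4^(r+1) - 3 = 4·(3·4^r - 3) + 9 = 4·h(r) + 9. The first term is divisible by 9 by the inductive hypothesis, and 9 is divisible by 9. Hence 9 | h(r+1).
Hence, by induction on n, the claim holds for every n ≥ 0.
Therefore the largest such d is 9.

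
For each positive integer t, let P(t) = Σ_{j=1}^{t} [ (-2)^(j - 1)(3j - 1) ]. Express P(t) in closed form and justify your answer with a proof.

P(t) = -(-2)^t·t

We claim P(t) = -(-2)^t·t for all t ≥ 1.
For the base case t = 1: P(1) = 2, and the closed form gives 2. They agree.
Inductive step: suppose the statement holds for some j ≥ 1, so P(j) = -(-2)^j·j.
Then P(j+1) = P(j) + ((-2)^j(3j + 2)) = (-(-2)^j·j) + ((-2)^j(3j + 2)).
Simplifying, P(j+1) = 2(-2)^j(j + 1) = -(-2)^(j+1)·(j+1),
which is the closed form with t = j+1.
By the principle of mathematical induction, the result holds for all t ≥ 1.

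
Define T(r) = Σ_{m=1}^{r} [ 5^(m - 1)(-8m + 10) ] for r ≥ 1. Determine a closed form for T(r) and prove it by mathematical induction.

T(r) = 5^r(-2r + 3) - 3

We claim T(r) = 5^r(-2r + 3) - 3 for all r ≥ 1.
Base case (r = 1): T(1) = 2, and the closed form gives 2. They agree.
Suppose the result is true for r = m, so T(m) = 5^m(-2m + 3) - 3.
Then T(m+1) = T(m) + (5^m(-8m + 2)) = (5^m(-2m + 3) - 3) + (5^m(-8m + 2)).
Simplifying, T(m+1) = -10·5^m·m + 5·5^m - 3 = 5^(m+1)(-2(m+1) + 3) - 3,
which is the closed form with r = m+1.
By the principle of mathematical induction, the result holds for all r ≥ 1.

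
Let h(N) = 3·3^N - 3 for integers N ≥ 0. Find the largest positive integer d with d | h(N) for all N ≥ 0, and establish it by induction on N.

Computing the first values: h(0) = 0 and h(1) = 6; gcd(0, 6) = 6, so d ≤ 6.
We prove 6 | 3·3^N - 3 for all N ≥ 0 by induction on N.
Base case (N = 0): h(0) = 0 = 6·(0), so 6 | h(0).
Suppose the result is true for N = r, i.e. 6 | h(r). Then
h(r+1) = 3·3^(r+1) - 3 = 3·(3·3^r - 3) + 6 = 3·h(r) + 6. The first term is divisible by 6 by the inductive hypothesis, and 6 is divisible by 6. Hence 6 | h(r+1).
By the principle of mathematical induction, the result holds for all N ≥ 0.
Therefore the largest such d is 6.

d = 6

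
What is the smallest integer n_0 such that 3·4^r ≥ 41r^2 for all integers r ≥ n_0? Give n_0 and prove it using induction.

At r = 3: 192 < 369, so the inequality fails and n_0 ≥ 4. We prove 3·4^r ≥ 41r^2 for all r ≥ 4.
Base step (r = 4): 3·4^r = 768 and 41r^2 = 656, so 768 ≥ 656.
Inductive step: suppose the statement holds for some i ≥ 4, so 3·4^i ≥ 41i^2.
Then 3·4^(i + 1) = 4·(3·4^i) ≥ 4·(41i^2).
Also, for i ≥ 4 we have 4·(41i^2) ≥ 41(i+1)^2, since 4 ≥ (1 + 1/i)^2 for all i ≥ 4.
Combining, 3·4^(i + 1) ≥ 41(i+1)^2.
Hence, by induction on r, the claim holds for every r ≥ 4.
Hence the smallest such n_0 is 4.

n_0 = 4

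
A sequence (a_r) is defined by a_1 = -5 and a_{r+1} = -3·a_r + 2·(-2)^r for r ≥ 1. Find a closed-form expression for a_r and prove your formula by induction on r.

a_r = -(-2)^(r + 1) - (-3)^(r - 1)

Computing the first terms: a_1 = -5, a_2 = 11, a_3 = -25. This suggests a_r = -(-2)^(r + 1) - (-3)^(r - 1).
For the base case r = 1: the formula gives -5 = -5 = a_1.
Inductive step: suppose the statement holds for some i ≥ 1, so a_i = -(-2)^(i + 1) - (-3)^(i - 1).
Then a_{i+1} = -3·a_i + 2·(-2)^i = -3·(-(-2)^(i + 1) - (-3)^(i - 1)) + 2·(-2)^i = -(-2)^(i + 2) - (-3)^i = -(-2)^((i+1) + 1) - (-3)^((i+1) - 1),
which is the claimed formula at r = i+1.
By induction, the statement is established for all r ≥ 1.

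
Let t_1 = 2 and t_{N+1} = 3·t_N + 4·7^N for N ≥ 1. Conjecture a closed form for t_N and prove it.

t_N = -5·3^(N - 1) + 7^N

Computing the first terms: t_1 = 2, t_2 = 34, t_3 = 298. This suggests t_N = -5·3^(N - 1) + 7^N.
Base step (N = 1): the formula gives 2 = 2 = t_1.
For the inductive step, assume it holds for an arbitrary k ≥ 1, so t_k = -5·3^(k - 1) + 7^k.
Then t_{k+1} = 3·t_k + 4·7^k = 3·(-5·3^(k - 1) + 7^k) + 4·7^k = -5·3^k + 7^(k + 1) = -5·3^((k+1) - 1) + 7^(k+1),
which is the claimed formula at N = k+1.
By the principle of mathematical induction, the result holds for all N ≥ 1.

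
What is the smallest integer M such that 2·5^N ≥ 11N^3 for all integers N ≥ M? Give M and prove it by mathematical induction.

M = 4

At N = 3: 250 < 297, so the inequality fails and M ≥ 4. We prove 2·5^N ≥ 11N^3 for all N ≥ 4.
Base step (N = 4): 2·5^N = 1250 and 11N^3 = 704, so 1250 ≥ 704.
Inductive step: suppose the statement holds for some j ≥ 4, so 2·5^j ≥ 11j^3.
Then 2·5^(j + 1) = 5·(2·5^j) ≥ 5·(11j^3).
Also, for j ≥ 4 we have 5·(11j^3) ≥ 11(j+1)^3, since 5 ≥ (1 + 1/j)^3 for all j ≥ 4.
Combining, 2·5^(j + 1) ≥ 11(j+1)^3.
This completes the induction.
Hence the smallest such M is 4.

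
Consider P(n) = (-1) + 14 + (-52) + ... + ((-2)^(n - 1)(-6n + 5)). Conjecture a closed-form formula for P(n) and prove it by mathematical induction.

P(n) = (-2)^n(2n - 1) + 1

We claim P(n) = (-2)^n(2n - 1) + 1 for all n ≥ 1.
Base step (n = 1): P(1) = -1, and the closed form gives -1. They agree.
Suppose the result is true for n = m, so P(m) = (-2)^m(2m - 1) + 1.
Then P(m+1) = P(m) + ((-2)^m(-6m - 1)) = ((-2)^m(2m - 1) + 1) + ((-2)^m(-6m - 1)).
Simplifying, P(m+1) = (-2)^(m + 1) - (-2)^(m + 2)m + 1 = (-2)^(m+1)(2(m+1) - 1) + 1,
which is the closed form with n = m+1.
By induction, the statement is established for all n ≥ 1.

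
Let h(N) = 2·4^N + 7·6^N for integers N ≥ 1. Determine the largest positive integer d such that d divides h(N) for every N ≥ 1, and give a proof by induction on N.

Computing the first values: h(1) = 50 and h(2) = 284; gcd(50, 284) = 2, so d ≤ 2.
We prove 2 | 2·4^N + 7·6^N for all N ≥ 1 by induction on N.
Base step (N = 1): h(1) = 50 = 2·(25), so 2 | h(1).
Suppose the result is true for N = m, i.e. 2 | h(m). Then
h(m+1) − 6·h(m) = (2·4^(m+1) + 7·6^(m+1)) − 6·(2·4^m + 7·6^m) = (2)·4^m·(4 − 6) = (-4)·4^m. Since 2 | h(m) by the inductive hypothesis, 2 | 6·h(m); and 2 | -4 since -4 = 2·-2. Therefore 2 | h(m+1).
This completes the induction.
Therefore the largest such d is 2.

d = 2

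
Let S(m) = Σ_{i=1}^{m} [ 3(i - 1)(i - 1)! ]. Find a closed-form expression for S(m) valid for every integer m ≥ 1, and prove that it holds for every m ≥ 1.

We claim S(m) = 3m! - 3 for all m ≥ 1.
Base step (m = 1): S(1) = 0, and the closed form gives 0. They agree.
Inductive step: suppose the statement holds for some i ≥ 1, so S(i) = 3i! - 3.
Then S(i+1) = S(i) + (3i·i!) = (3i! - 3) + (3i·i!).
Simplifying, S(i+1) = 3(i+1)! - 3,
which is the closed form with m = i+1.
By induction, the statement is established for all m ≥ 1.

S(m) = 3m! - 3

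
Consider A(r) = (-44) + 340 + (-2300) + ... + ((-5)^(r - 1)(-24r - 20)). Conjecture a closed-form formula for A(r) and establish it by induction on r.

A(r) = 4(-5)^r(r + 1) - 4

We claim A(r) = 4(-5)^r(r + 1) - 4 for all r ≥ 1.
Base case (r = 1): A(1) = -44, and the closed form gives -44. They agree.
Inductive step: assume the claim holds for r = k, so A(k) = 4(-5)^k(k + 1) - 4.
Then A(k+1) = A(k) + ((-5)^k(-24k - 44)) = (4(-5)^k(k + 1) - 4) + ((-5)^k(-24k - 44)).
Simplifying, A(k+1) = -20(-5)^k·k - 40(-5)^k - 4 = 4(-5)^(k+1)((k+1) + 1) - 4,
which is the closed form with r = k+1.
This completes the induction.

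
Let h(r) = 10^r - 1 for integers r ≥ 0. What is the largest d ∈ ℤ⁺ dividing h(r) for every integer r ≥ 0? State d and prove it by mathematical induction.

Computing the first values: h(0) = 0 and h(1) = 9; gcd(0, 9) = 9, so d ≤ 9.
We prove 9 | 10^r - 1 for all r ≥ 0 by induction on r.
For the base case r = 0: h(0) = 0 = 9·(0), so 9 | h(0).
Inductive step: assume the claim holds for r = j, i.e. 9 | h(j). Then
h(j+1) = 10^(j+1) - 1 = 10·(10^j - 1) + 9 = 10·h(j) + 9. The first term is divisible by 9 by the inductive hypothesis, and 9 is divisible by 9. Hence 9 | h(j+1).
Hence, by induction on r, the claim holds for every r ≥ 0.
Therefore the largest such d is 9.

d = 9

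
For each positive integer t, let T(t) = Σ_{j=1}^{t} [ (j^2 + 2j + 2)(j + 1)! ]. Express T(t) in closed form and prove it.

T(t) = (t + 1)(t + 2)! - 2

We claim T(t) = (t + 1)(t + 2)! - 2 for all t ≥ 1.
Base step (t = 1): T(1) = 10, and the closed form gives 10. They agree.
For the inductive step, assume it holds for an arbitrary j ≥ 1, so T(j) = (j + 1)(j + 2)! - 2.
Then T(j+1) = T(j) + ((j^2 + 4j + 5)(j + 2)!) = ((j + 1)(j + 2)! - 2) + ((j^2 + 4j + 5)(j + 2)!).
Simplifying, T(j+1) = ((j+1) + 1)((j+1) + 2)! - 2,
which is the closed form with t = j+1.
Hence, by induction on t, the claim holds for every t ≥ 1.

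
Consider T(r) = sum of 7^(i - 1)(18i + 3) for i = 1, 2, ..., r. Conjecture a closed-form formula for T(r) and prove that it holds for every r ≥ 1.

T(r) = 3·7^r·r

We claim T(r) = 3·7^r·r for all r ≥ 1.
Base case (r = 1): T(1) = 21, and the closed form gives 21. They agree.
For the inductive step, assume it holds for an arbitrary i ≥ 1, so T(i) = 3·7^i·i.
Then T(i+1) = T(i) + (7^i(18i + 21)) = (3·7^i·i) + (7^i(18i + 21)).
Simplifying, T(i+1) = 21·7^i(i + 1) = 3·7^(i+1)·(i+1),
which is the closed form with r = i+1.
This completes the induction.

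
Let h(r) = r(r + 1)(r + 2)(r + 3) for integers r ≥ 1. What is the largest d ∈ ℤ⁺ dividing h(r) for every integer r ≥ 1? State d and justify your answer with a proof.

d = 24

Computing the first values: h(1) = 24 and h(2) = 120; gcd(24, 120) = 24, so d ≤ 24.
We prove 24 | r(r + 1)(r + 2)(r + 3) for all r ≥ 1 by induction on r.
When r = 1: h(1) = 24 = 24·(1), so 24 | h(1).
For the inductive step, assume it holds for an arbitrary p ≥ 1, i.e. 24 | h(p). Then
h(p+1) − h(p) = (p+1)·(p+2)·(p+3)·(p+4) − p·(p+1)·(p+2)·(p+3) = (p+1)·(p+2)·(p+3)·[(p+4) − p] = 4·(p+1)·(p+2)·(p+3). The product of 3 consecutive integers is divisible by (3)! = 6, so h(p+1) − h(p) is divisible by 4·6 = 24. By the inductive hypothesis 24 | h(p), hence 24 | h(p+1).
By induction, the statement is established for all r ≥ 1.
Therefore the largest such d is 24.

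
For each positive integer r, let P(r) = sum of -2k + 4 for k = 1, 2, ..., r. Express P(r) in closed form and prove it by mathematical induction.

We claim P(r) = -r(r - 3) for all r ≥ 1.
When r = 1: P(1) = 2, and the closed form gives 2. They agree.
For the inductive step, assume it holds for an arbitrary k ≥ 1, so P(k) = k(-k + 3).
Then P(k+1) = P(k) + (-2k + 2) = (k(-k + 3)) + (-2k + 2).
Simplifying, P(k+1) = -(k - 2)(k + 1) = -(k+1)((k+1) - 3),
which is the closed form with r = k+1.
This completes the induction.

P(r) = -r(r - 3)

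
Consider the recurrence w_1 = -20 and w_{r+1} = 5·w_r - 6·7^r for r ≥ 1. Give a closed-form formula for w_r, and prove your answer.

w_r = 5^(r - 1) - 3·7^r

Computing the first terms: w_1 = -20, w_2 = -142, w_3 = -1004. This suggests w_r = 5^(r - 1) - 3·7^r.
Base case (r = 1): the formula gives -20 = -20 = w_1.
Inductive step: suppose the statement holds for some i ≥ 1, so w_i = 5^(i - 1) - 3·7^i.
Then w_{i+1} = 5·w_i - 6·7^i = 5·(5^(i - 1) - 3·7^i) - 6·7^i = 5^i - 3·7^(i + 1) = 5^((i+1) - 1) - 3·7^(i+1),
which is the claimed formula at r = i+1.
This completes the induction.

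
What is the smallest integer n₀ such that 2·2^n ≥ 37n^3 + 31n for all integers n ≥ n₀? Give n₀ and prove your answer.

At n = 16: 131072 < 152048, so the inequality fails and n₀ ≥ 17. We prove 2·2^n ≥ 37n^3 + 31n for all n ≥ 17.
When n = 17: 2·2^n = 262144 and 37n^3 + 31n = 182308, so 262144 ≥ 182308.
Suppose the result is true for n = r, so 2·2^r ≥ 37r^3 + 31r.
Then 2·2^(r + 1) = 2·(2·2^r) ≥ 2·(37r^3 + 31r).
Also, for r ≥ 17 we have 2·(37r^3 + 31r) ≥ 37(r+1)^3 + 31(r+1), since 2·(37r^3 + 31r) − (37(r+1)^3 + 31(r+1)) = 37r^3 - 111r^2 - 80r - 68, which is nonnegative for all r ≥ 17.
Combining, 2·2^(r + 1) ≥ 37(r+1)^3 + 31(r+1).
By induction, the statement is established for all n ≥ 17.
Hence the smallest such n₀ is 17.

n₀ = 17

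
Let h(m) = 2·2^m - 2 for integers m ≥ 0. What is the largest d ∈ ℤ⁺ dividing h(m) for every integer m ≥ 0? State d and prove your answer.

d = 2

Computing the first values: h(0) = 0 and h(1) = 2; gcd(0, 2) = 2, so d ≤ 2.
We prove 2 | 2·2^m - 2 for all m ≥ 0 by induction on m.
Base step (m = 0): h(0) = 0 = 2·(0), so 2 | h(0).
Inductive step: suppose the statement holds for some j ≥ 0, i.e. 2 | h(j). Then
h(j+1) = 2·2^(j+1) - 2 = 2·(2·2^j - 2) + 2 = 2·h(j) + 2. The first term is divisible by 2 by the inductive hypothesis, and 2 is divisible by 2. Hence 2 | h(j+1).
This completes the induction.
Therefore the largest such d is 2.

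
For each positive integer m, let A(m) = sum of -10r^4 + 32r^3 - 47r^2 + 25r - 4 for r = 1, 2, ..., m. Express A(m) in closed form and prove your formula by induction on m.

We claim A(m) = -m(2m^4 - 3m^3 + 3m^2 + 3m - 1) for all m ≥ 1.
Base step (m = 1): A(1) = -4, and the closed form gives -4. They agree.
Inductive step: assume the claim holds for m = r, so A(r) = r(-2r^4 + 3r^3 - 3r^2 - 3r + 1).
Then A(r+1) = A(r) + (-10r^4 - 8r^3 - 11r^2 - 13r - 4) = (r(-2r^4 + 3r^3 - 3r^2 - 3r + 1)) + (-10r^4 - 8r^3 - 11r^2 - 13r - 4).
Simplifying, A(r+1) = -(r + 1)(2r^4 + 5r^3 + 6r^2 + 8r + 4) = -(r+1)(2(r+1)^4 - 3(r+1)^3 + 3(r+1)^2 + 3(r+1) - 1),
which is the closed form with m = r+1.
Hence, by induction on m, the claim holds for every m ≥ 1.

A(m) = -m(2m^4 - 3m^3 + 3m^2 + 3m - 1)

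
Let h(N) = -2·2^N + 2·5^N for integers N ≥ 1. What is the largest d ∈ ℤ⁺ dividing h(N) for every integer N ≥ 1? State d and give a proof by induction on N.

Computing the first values: h(1) = 6 and h(2) = 42; gcd(6, 42) = 6, so d ≤ 6.
We prove 6 | -2·2^N + 2·5^N for all N ≥ 1 by induction on N.
For the base case N = 1: h(1) = 6 = 6·(1), so 6 | h(1).
For the inductive step, assume it holds for an arbitrary m ≥ 1, i.e. 6 | h(m). Then
h(m+1) − 5·h(m) = (-2·2^(m+1) + 2·5^(m+1)) − 5·(-2·2^m + 2·5^m) = (-2)·2^m·(2 − 5) = (6)·2^m. Since 6 | h(m) by the inductive hypothesis, 6 | 5·h(m); and 6 | 6 since 6 = 6·1. Therefore 6 | h(m+1).
This completes the induction.
Therefore the largest such d is 6.

d = 6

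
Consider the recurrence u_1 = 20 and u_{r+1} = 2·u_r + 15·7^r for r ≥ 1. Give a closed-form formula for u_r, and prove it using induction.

Computing the first terms: u_1 = 20, u_2 = 145, u_3 = 1025. This suggests u_r = -2^(r - 1) + 3·7^r.
Base step (r = 1): the formula gives 20 = 20 = u_1.
Suppose the result is true for r = m, so u_m = -2^(m - 1) + 3·7^m.
Then u_{m+1} = 2·u_m + 15·7^m = 2·(-2^(m - 1) + 3·7^m) + 15·7^m = -2^m + 3·7^(m + 1) = -2^((m+1) - 1) + 3·7^(m+1),
which is the claimed formula at r = m+1.
This completes the induction.

u_r = -2^(r - 1) + 3·7^r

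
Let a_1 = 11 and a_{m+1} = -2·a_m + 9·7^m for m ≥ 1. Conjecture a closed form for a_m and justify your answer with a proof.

a_m = (-2)^(m + 1) + 7^m

Computing the first terms: a_1 = 11, a_2 = 41, a_3 = 359. This suggests a_m = (-2)^(m + 1) + 7^m.
When m = 1: the formula gives 11 = 11 = a_1.
For the inductive step, assume it holds for an arbitrary k ≥ 1, so a_k = (-2)^(k + 1) + 7^k.
Then a_{k+1} = -2·a_k + 9·7^k = -2·((-2)^(k + 1) + 7^k) + 9·7^k = (-2)^(k + 2) + 7^(k + 1) = (-2)^((k+1) + 1) + 7^(k+1),
which is the claimed formula at m = k+1.
Hence, by induction on m, the claim holds for every m ≥ 1.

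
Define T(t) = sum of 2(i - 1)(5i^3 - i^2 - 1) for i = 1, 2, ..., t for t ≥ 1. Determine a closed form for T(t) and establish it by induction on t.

We claim T(t) = t(t - 1)(2t^3 + 4t^2 + 2t - 1) for all t ≥ 1.
When t = 1: T(1) = 0, and the closed form gives 0. They agree.
Suppose the result is true for t = i, so T(i) = i(2i^4 + 2i^3 - 2i^2 - 3i + 1).
Then T(i+1) = T(i) + (-2i(-5(i + 1)^3 + (i + 1)^2 + 1)) = (i(2i^4 + 2i^3 - 2i^2 - 3i + 1)) + (-2i(-5(i + 1)^3 + (i + 1)^2 + 1)).
Simplifying, T(i+1) = i(i + 1)(2i^3 + 10i^2 + 16i + 7) = (i+1)((i+1) - 1)(2(i+1)^3 + 4(i+1)^2 + 2(i+1) - 1),
which is the closed form with t = i+1.
Hence, by induction on t, the claim holds for every t ≥ 1.

T(t) = t(t - 1)(2t^3 + 4t^2 + 2t - 1)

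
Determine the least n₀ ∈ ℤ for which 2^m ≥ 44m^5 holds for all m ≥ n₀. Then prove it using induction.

At m = 29: 536870912 < 902490556, so the inequality fails and n₀ ≥ 30. We prove 2^m ≥ 44m^5 for all m ≥ 30.
When m = 30: 2^m = 1073741824 and 44m^5 = 1069200000, so 1073741824 ≥ 1069200000.
Inductive step: suppose the statement holds for some j ≥ 30, so 2^j ≥ 44j^5.
Then 2^(j + 1) = 2·(2^j) ≥ 2·(44j^5).
Also, for j ≥ 30 we have 2·(44j^5) ≥ 44(j+1)^5, since 2 ≥ (1 + 1/j)^5 for all j ≥ 30.
Combining, 2^(j + 1) ≥ 44(j+1)^5.
Hence, by induction on m, the claim holds for every m ≥ 30.
Hence the smallest such n₀ is 30.

n₀ = 30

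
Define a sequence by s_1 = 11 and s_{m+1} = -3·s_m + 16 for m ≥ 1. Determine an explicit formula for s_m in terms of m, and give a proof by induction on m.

Computing the first terms: s_1 = 11, s_2 = -17, s_3 = 67. This suggests s_m = 7(-3)^(m - 1) + 4.
When m = 1: the formula gives 11 = 11 = s_1.
For the inductive step, assume it holds for an arbitrary i ≥ 1, so s_i = 7(-3)^(i - 1) + 4.
Then s_{i+1} = -3·s_i + 16 = -3·(7(-3)^(i - 1) + 4) + 16 = 7(-3)^i + 4 = 7(-3)^((i+1) - 1) + 4,
which is the claimed formula at m = i+1.
Hence, by induction on m, the claim holds for every m ≥ 1.

s_m = 7(-3)^(m - 1) + 4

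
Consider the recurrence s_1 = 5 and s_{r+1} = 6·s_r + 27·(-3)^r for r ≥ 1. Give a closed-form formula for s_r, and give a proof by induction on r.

s_r = (-3)^(r + 1) - 4·6^(r - 1)

Computing the first terms: s_1 = 5, s_2 = -51, s_3 = -63. This suggests s_r = (-3)^(r + 1) - 4·6^(r - 1).
For the base case r = 1: the formula gives 5 = 5 = s_1.
Inductive step: suppose the statement holds for some m ≥ 1, so s_m = (-3)^(m + 1) - 4·6^(m - 1).
Then s_{m+1} = 6·s_m + 27·(-3)^m = 6·((-3)^(m + 1) - 4·6^(m - 1)) + 27·(-3)^m = (-3)^(m + 2) - 4·6^m = (-3)^((m+1) + 1) - 4·6^((m+1) - 1),
which is the claimed formula at r = m+1.
This completes the induction.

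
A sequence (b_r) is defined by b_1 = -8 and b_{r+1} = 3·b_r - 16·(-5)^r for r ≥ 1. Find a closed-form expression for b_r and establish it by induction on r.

Computing the first terms: b_1 = -8, b_2 = 56, b_3 = -232. This suggests b_r = 2(-5)^r + 2·3^(r - 1).
For the base case r = 1: the formula gives -8 = -8 = b_1.
For the inductive step, assume it holds for an arbitrary k ≥ 1, so b_k = 2(-5)^k + 2·3^(k - 1).
Then b_{k+1} = 3·b_k - 16·(-5)^k = 3·(2(-5)^k + 2·3^(k - 1)) - 16·(-5)^k = 2(-5)^(k + 1) + 2·3^k = 2(-5)^(k+1) + 2·3^((k+1) - 1),
which is the claimed formula at r = k+1.
This completes the induction.

b_r = 2(-5)^r + 2·3^(r - 1)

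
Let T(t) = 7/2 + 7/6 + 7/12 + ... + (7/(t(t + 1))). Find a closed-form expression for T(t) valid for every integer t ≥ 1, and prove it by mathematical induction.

We claim T(t) = 7t/(t + 1) for all t ≥ 1.
Base case (t = 1): T(1) = 7/2, and the closed form gives 7/2. They agree.
Inductive step: suppose the statement holds for some p ≥ 1, so T(p) = 7p/(p + 1).
Then T(p+1) = T(p) + (7/((p + 1)(p + 2))) = (7p/(p + 1)) + (7/((p + 1)(p + 2))).
Simplifying, T(p+1) = 7(p + 1)/(p + 2) = 7(p+1)/((p+1) + 1),
which is the closed form with t = p+1.
By the principle of mathematical induction, the result holds for all t ≥ 1.

T(t) = 7t/(t + 1)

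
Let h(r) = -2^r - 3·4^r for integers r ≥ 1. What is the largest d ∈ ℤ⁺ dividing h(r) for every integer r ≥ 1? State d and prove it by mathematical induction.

Computing the first values: h(1) = -14 and h(2) = -52; gcd(-14, -52) = 2, so d ≤ 2.
We prove 2 | -2^r - 3·4^r for all r ≥ 1 by induction on r.
For the base case r = 1: h(1) = -14 = 2·(-7), so 2 | h(1).
For the inductive step, assume it holds for an arbitrary k ≥ 1, i.e. 2 | h(k). Then
h(k+1) − 4·h(k) = (-2^(k+1) - 3·4^(k+1)) − 4·(-2^k - 3·4^k) = (-1)·2^k·(2 − 4) = (2)·2^k. Since 2 | h(k) by the inductive hypothesis, 2 | 4·h(k); and 2 | 2 since 2 = 2·1. Therefore 2 | h(k+1).
Hence, by induction on r, the claim holds for every r ≥ 1.
Therefore the largest such d is 2.

d = 2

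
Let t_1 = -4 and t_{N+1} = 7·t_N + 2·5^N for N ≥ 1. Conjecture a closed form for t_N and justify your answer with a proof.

Computing the first terms: t_1 = -4, t_2 = -18, t_3 = -76. This suggests t_N = -5^N + 7^(N - 1).
For the base case N = 1: the formula gives -4 = -4 = t_1.
Inductive step: assume the claim holds for N = j, so t_j = -5^j + 7^(j - 1).
Then t_{j+1} = 7·t_j + 2·5^j = 7·(-5^j + 7^(j - 1)) + 2·5^j = -5^(j + 1) + 7^j = -5^(j+1) + 7^((j+1) - 1),
which is the claimed formula at N = j+1.
This completes the induction.

t_N = -5^N + 7^(N - 1)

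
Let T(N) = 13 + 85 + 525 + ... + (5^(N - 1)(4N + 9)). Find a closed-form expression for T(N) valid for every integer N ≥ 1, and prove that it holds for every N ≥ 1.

T(N) = 5^N(N + 2) - 2

We claim T(N) = 5^N(N + 2) - 2 for all N ≥ 1.
When N = 1: T(1) = 13, and the closed form gives 13. They agree.
Inductive step: assume the claim holds for N = k, so T(k) = 5^k(k + 2) - 2.
Then T(k+1) = T(k) + (5^k(4k + 13)) = (5^k(k + 2) - 2) + (5^k(4k + 13)).
Simplifying, T(k+1) = 5·5^k·k + 15·5^k - 2 = 5^(k+1)((k+1) + 2) - 2,
which is the closed form with N = k+1.
By the principle of mathematical induction, the result holds for all N ≥ 1.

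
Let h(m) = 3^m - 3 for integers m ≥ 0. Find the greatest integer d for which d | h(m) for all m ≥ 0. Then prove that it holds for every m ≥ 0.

d = 2

Computing the first values: h(0) = -2 and h(1) = 0; gcd(-2, 0) = 2, so d ≤ 2.
We prove 2 | 3^m - 3 for all m ≥ 0 by induction on m.
For the base case m = 0: h(0) = -2 = 2·(-1), so 2 | h(0).
For the inductive step, assume it holds for an arbitrary k ≥ 0, i.e. 2 | h(k). Then
h(k+1) = 3^(k+1) - 3 = 3·(3^k - 3) + 6 = 3·h(k) + 6. The first term is divisible by 2 by the inductive hypothesis, and 6 is divisible by 2. Hence 2 | h(k+1).
Hence, by induction on m, the claim holds for every m ≥ 0.
Therefore the largest such d is 2.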